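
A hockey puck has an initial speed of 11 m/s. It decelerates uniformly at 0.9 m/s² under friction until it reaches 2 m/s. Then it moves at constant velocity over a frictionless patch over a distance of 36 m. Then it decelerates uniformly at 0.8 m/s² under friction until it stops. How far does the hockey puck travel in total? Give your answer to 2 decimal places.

Phase 1 (decelerating): v₀ = 11.0 m/s, a = -0.9 m/s².
v = v₀ + at → t = (2 − 11.0) / -0.9 = 10.0 s
v² = v₀² + 2aΔx → Δx = (2² − 11.0²)/(2·-0.9) = 65.0 m

Phase 2 (constant speed): v₀ = 2.00 m/s, a = 0 m/s².
Constant speed: t = d/v = 36/2.00 = 18.0 s

Phase 3 (decelerating): v₀ = 2.00 m/s, a = -0.8 m/s².
v = v₀ + at → t = (0 − 2.00) / -0.8 = 2.50 s
v² = v₀² + 2aΔx → Δx = (0² − 2.00²)/(2·-0.8) = 2.50 m
Total distance = 65.0 + 36.0 + 2.50 = 104 m

103.50 m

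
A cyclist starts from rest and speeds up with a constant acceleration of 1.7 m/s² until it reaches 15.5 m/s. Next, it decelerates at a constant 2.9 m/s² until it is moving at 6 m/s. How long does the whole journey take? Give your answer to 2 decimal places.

12.39 s

Phase 1 (accelerating): v₀ = 0 m/s, a = 1.7 m/s².
v = v₀ + at → t = (15.5 − 0) / 1.7 = 9.12 s
v² = v₀² + 2aΔx → Δx = (15.5² − 0²)/(2·1.7) = 70.7 m

Phase 2 (decelerating): v₀ = 15.5 m/s, a = -2.9 m/s².
v = v₀ + at → t = (6 − 15.5) / -2.9 = 3.28 s
v² = v₀² + 2aΔx → Δx = (6² − 15.5²)/(2·-2.9) = 35.2 m
Total time = 9.12 + 3.28 = 12.4 s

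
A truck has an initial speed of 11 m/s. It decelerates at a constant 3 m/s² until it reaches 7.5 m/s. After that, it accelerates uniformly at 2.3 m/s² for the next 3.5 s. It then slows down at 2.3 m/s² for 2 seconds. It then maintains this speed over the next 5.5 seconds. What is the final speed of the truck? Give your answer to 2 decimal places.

Phase 1 (decelerating): v₀ = 11.0 m/s, a = -3 m/s².
v = v₀ + at → t = (7.5 − 11.0) / -3 = 1.17 s
v² = v₀² + 2aΔx → Δx = (7.5² − 11.0²)/(2·-3) = 10.8 m

Phase 2 (accelerating): v₀ = 7.50 m/s, a = 2.3 m/s².
v = v₀ + at = 7.50 + (2.3)(3.5) = 15.5 m/s
Δx = v₀t + ½at² = 7.50·3.5 + 0.5·2.3·3.5² = 40.3 m

Phase 3 (decelerating): v₀ = 15.5 m/s, a = -2.3 m/s².
v = v₀ + at = 15.5 + (-2.3)(2) = 10.9 m/s
Δx = v₀t + ½at² = 15.5·2 + 0.5·-2.3·2² = 26.5 m

Phase 4 (constant speed): v₀ = 10.9 m/s, a = 0 m/s².
v = v₀ + at = 10.9 + (0)(5.5) = 10.9 m/s
Δx = v₀t + ½at² = 10.9·5.5 + 0.5·0·5.5² = 60.2 m
Final speed = 10.9 m/s

10.95 m/s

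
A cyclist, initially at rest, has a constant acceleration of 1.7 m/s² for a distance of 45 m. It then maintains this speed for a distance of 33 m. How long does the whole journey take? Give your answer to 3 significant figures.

9.94 s

Phase 1 (accelerating): v₀ = 0 m/s, a = 1.7 m/s².
v² = v₀² + 2aΔx = 0² + 2·1.7·45 = 153 → v = 12.4 m/s
t = (v − v₀)/a = (12.4 − 0)/1.7 = 7.28 s

Phase 2 (constant speed): v₀ = 12.4 m/s, a = 0 m/s².
Constant speed: t = d/v = 33/12.4 = 2.67 s
Total time = 7.28 + 2.67 = 9.94 s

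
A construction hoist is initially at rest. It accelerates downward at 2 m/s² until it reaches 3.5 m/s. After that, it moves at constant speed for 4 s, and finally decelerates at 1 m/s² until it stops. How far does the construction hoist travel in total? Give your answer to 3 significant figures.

Phase 1 (accelerating): v₀ = 0 m/s, a = 2 m/s².
v = v₀ + at → t = (3.5 − 0) / 2 = 1.75 s
v² = v₀² + 2aΔx → Δx = (3.5² − 0²)/(2·2) = 3.06 m

Phase 2 (constant speed): v₀ = 3.50 m/s, a = 0 m/s².
v = v₀ + at = 3.50 + (0)(4) = 3.50 m/s
Δx = v₀t + ½at² = 3.50·4 + 0.5·0·4² = 14.0 m

Phase 3 (decelerating): v₀ = 3.50 m/s, a = -1 m/s².
v = v₀ + at → t = (0 − 3.50) / -1 = 3.50 s
v² = v₀² + 2aΔx → Δx = (0² − 3.50²)/(2·-1) = 6.12 m
Total distance = 3.06 + 14.0 + 6.12 = 23.2 m

23.2 m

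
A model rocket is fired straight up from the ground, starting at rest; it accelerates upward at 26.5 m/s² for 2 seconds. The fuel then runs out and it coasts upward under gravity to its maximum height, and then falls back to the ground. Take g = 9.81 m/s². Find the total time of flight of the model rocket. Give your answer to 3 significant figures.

Phase 1 (powered ascent): v₀ = 0 m/s, a = 26.5 m/s².
v = v₀ + at = 0 + (26.5)(2) = 53.0 m/s
Δx = v₀t + ½at² = 0·2 + 0.5·26.5·2² = 53.0 m

Phase 2 (coasting upward): v₀ = 53.0 m/s, a = -9.81 m/s².
v = v₀ + at → t = (0 − 53.0) / -9.81 = 5.40 s
v² = v₀² + 2aΔx → Δx = (0² − 53.0²)/(2·-9.81) = 143 m

Phase 3 (free fall): v₀ = 0 m/s, a = -9.81 m/s².
Falls 196 m from rest: t = √(2·196/9.81) = 6.32 s; v = g·t = 62.0 m/s.
Total time = 2.00 + 5.40 + 6.32 = 13.7 s

13.7 s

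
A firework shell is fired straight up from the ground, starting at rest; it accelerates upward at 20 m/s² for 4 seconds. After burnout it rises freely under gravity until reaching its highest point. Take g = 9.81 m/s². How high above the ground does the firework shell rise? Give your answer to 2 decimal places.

Phase 1 (powered ascent): v₀ = 0 m/s, a = 20 m/s².
v = v₀ + at = 0 + (20)(4) = 80.0 m/s
Δx = v₀t + ½at² = 0·4 + 0.5·20·4² = 160 m

Phase 2 (coasting upward): v₀ = 80.0 m/s, a = -9.81 m/s².
v = v₀ + at → t = (0 − 80.0) / -9.81 = 8.15 s
v² = v₀² + 2aΔx → Δx = (0² − 80.0²)/(2·-9.81) = 326 m
Maximum height = 160 + 326 = 486 m

486.20 m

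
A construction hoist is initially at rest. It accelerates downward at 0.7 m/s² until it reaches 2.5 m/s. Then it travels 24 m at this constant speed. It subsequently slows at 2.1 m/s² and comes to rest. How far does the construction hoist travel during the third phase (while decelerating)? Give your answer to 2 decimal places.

Phase 1 (accelerating): v₀ = 0 m/s, a = 0.7 m/s².
v = v₀ + at → t = (2.5 − 0) / 0.7 = 3.57 s
v² = v₀² + 2aΔx → Δx = (2.5² − 0²)/(2·0.7) = 4.46 m

Phase 2 (constant speed): v₀ = 2.50 m/s, a = 0 m/s².
Constant speed: t = d/v = 24/2.50 = 9.60 s

Phase 3 (decelerating): v₀ = 2.50 m/s, a = -2.1 m/s².
v = v₀ + at → t = (0 − 2.50) / -2.1 = 1.19 s
v² = v₀² + 2aΔx → Δx = (0² − 2.50²)/(2·-2.1) = 1.49 m
Distance in phase 3 = 1.49 m

1.49 m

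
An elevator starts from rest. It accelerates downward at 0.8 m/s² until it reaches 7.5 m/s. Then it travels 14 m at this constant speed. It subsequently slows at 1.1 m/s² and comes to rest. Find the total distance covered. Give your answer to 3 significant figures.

74.7 m

Phase 1 (accelerating): v₀ = 0 m/s, a = 0.8 m/s².
v = v₀ + at → t = (7.5 − 0) / 0.8 = 9.38 s
v² = v₀² + 2aΔx → Δx = (7.5² − 0²)/(2·0.8) = 35.2 m

Phase 2 (constant speed): v₀ = 7.50 m/s, a = 0 m/s².
Constant speed: t = d/v = 14/7.50 = 1.87 s

Phase 3 (decelerating): v₀ = 7.50 m/s, a = -1.1 m/s².
v = v₀ + at → t = (0 − 7.50) / -1.1 = 6.82 s
v² = v₀² + 2aΔx → Δx = (0² − 7.50²)/(2·-1.1) = 25.6 m
Total distance = 35.2 + 14.0 + 25.6 = 74.7 m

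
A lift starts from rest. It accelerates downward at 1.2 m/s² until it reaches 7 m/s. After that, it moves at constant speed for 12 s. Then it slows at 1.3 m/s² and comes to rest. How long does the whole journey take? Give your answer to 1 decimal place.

Phase 1 (accelerating): v₀ = 0 m/s, a = 1.2 m/s².
v = v₀ + at → t = (7 − 0) / 1.2 = 5.83 s
v² = v₀² + 2aΔx → Δx = (7² − 0²)/(2·1.2) = 20.4 m

Phase 2 (constant speed): v₀ = 7.00 m/s, a = 0 m/s².
v = v₀ + at = 7.00 + (0)(12) = 7.00 m/s
Δx = v₀t + ½at² = 7.00·12 + 0.5·0·12² = 84.0 m

Phase 3 (decelerating): v₀ = 7.00 m/s, a = -1.3 m/s².
v = v₀ + at → t = (0 − 7.00) / -1.3 = 5.38 s
v² = v₀² + 2aΔx → Δx = (0² − 7.00²)/(2·-1.3) = 18.8 m
Total time = 5.83 + 12.0 + 5.38 = 23.2 s

23.2 s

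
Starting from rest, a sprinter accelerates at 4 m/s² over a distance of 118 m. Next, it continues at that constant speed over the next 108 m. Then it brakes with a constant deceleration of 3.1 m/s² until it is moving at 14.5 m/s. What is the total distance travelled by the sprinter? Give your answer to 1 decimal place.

Phase 1 (accelerating): v₀ = 0 m/s, a = 4 m/s².
v² = v₀² + 2aΔx = 0² + 2·4·118 = 944 → v = 30.7 m/s
t = (v − v₀)/a = (30.7 − 0)/4 = 7.68 s

Phase 2 (constant speed): v₀ = 30.7 m/s, a = 0 m/s².
Constant speed: t = d/v = 108/30.7 = 3.52 s

Phase 3 (decelerating): v₀ = 30.7 m/s, a = -3.1 m/s².
v = v₀ + at → t = (14.5 − 30.7) / -3.1 = 5.23 s
v² = v₀² + 2aΔx → Δx = (14.5² − 30.7²)/(2·-3.1) = 118 m
Total distance = 118 + 108 + 118 = 344 m

344.3 m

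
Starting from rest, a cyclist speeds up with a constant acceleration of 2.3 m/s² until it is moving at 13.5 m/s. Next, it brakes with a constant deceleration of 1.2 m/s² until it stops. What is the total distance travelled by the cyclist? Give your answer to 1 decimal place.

Phase 1 (accelerating): v₀ = 0 m/s, a = 2.3 m/s².
v = v₀ + at → t = (13.5 − 0) / 2.3 = 5.87 s
v² = v₀² + 2aΔx → Δx = (13.5² − 0²)/(2·2.3) = 39.6 m

Phase 2 (decelerating): v₀ = 13.5 m/s, a = -1.2 m/s².
v = v₀ + at → t = (0 − 13.5) / -1.2 = 11.2 s
v² = v₀² + 2aΔx → Δx = (0² − 13.5²)/(2·-1.2) = 75.9 m
Total distance = 39.6 + 75.9 = 116 m

115.6 m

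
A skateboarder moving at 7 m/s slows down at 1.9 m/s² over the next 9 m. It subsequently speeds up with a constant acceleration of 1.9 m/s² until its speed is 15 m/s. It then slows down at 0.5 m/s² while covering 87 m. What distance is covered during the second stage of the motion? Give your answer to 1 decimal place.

Phase 1 (decelerating): v₀ = 7.00 m/s, a = -1.9 m/s².
v² = v₀² + 2aΔx = 7.00² + 2·-1.9·9 = 14.8 → v = 3.85 m/s
t = (v − v₀)/a = (3.85 − 7.00)/-1.9 = 1.66 s

Phase 2 (accelerating): v₀ = 3.85 m/s, a = 1.9 m/s².
v = v₀ + at → t = (15 − 3.85) / 1.9 = 5.87 s
v² = v₀² + 2aΔx → Δx = (15² − 3.85²)/(2·1.9) = 55.3 m
Distance in phase 2 = 55.3 m

55.3 m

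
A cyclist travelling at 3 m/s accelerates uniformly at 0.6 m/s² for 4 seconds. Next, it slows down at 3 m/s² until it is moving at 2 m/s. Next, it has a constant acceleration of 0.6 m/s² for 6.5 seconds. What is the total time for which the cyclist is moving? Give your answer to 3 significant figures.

11.6 s

Phase 1 (accelerating): v₀ = 3.00 m/s, a = 0.6 m/s².
v = v₀ + at = 3.00 + (0.6)(4) = 5.40 m/s
Δx = v₀t + ½at² = 3.00·4 + 0.5·0.6·4² = 16.8 m

Phase 2 (decelerating): v₀ = 5.40 m/s, a = -3 m/s².
v = v₀ + at → t = (2 − 5.40) / -3 = 1.13 s
v² = v₀² + 2aΔx → Δx = (2² − 5.40²)/(2·-3) = 4.19 m

Phase 3 (accelerating): v₀ = 2.00 m/s, a = 0.6 m/s².
v = v₀ + at = 2.00 + (0.6)(6.5) = 5.90 m/s
Δx = v₀t + ½at² = 2.00·6.5 + 0.5·0.6·6.5² = 25.7 m
Total time = 4.00 + 1.13 + 6.50 = 11.6 s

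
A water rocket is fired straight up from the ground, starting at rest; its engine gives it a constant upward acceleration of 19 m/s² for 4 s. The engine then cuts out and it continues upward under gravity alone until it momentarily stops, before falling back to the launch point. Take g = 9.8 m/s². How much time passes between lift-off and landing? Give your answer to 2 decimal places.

Phase 1 (powered ascent): v₀ = 0 m/s, a = 19 m/s².
v = v₀ + at = 0 + (19)(4) = 76.0 m/s
Δx = v₀t + ½at² = 0·4 + 0.5·19·4² = 152 m

Phase 2 (coasting upward): v₀ = 76.0 m/s, a = -9.8 m/s².
v = v₀ + at → t = (0 − 76.0) / -9.8 = 7.76 s
v² = v₀² + 2aΔx → Δx = (0² − 76.0²)/(2·-9.8) = 295 m

Phase 3 (free fall): v₀ = 0 m/s, a = -9.8 m/s².
Falls 447 m from rest: t = √(2·447/9.8) = 9.55 s; v = g·t = 93.6 m/s.
Total time = 4.00 + 7.76 + 9.55 = 21.3 s

21.30 s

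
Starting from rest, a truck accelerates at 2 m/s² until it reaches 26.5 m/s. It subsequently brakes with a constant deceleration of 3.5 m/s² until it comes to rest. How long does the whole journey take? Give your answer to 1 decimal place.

20.8 s

Phase 1 (accelerating): v₀ = 0 m/s, a = 2 m/s².
v = v₀ + at → t = (26.5 − 0) / 2 = 13.2 s
v² = v₀² + 2aΔx → Δx = (26.5² − 0²)/(2·2) = 176 m

Phase 2 (decelerating): v₀ = 26.5 m/s, a = -3.5 m/s².
v = v₀ + at → t = (0 − 26.5) / -3.5 = 7.57 s
v² = v₀² + 2aΔx → Δx = (0² − 26.5²)/(2·-3.5) = 100 m
Total time = 13.2 + 7.57 = 20.8 s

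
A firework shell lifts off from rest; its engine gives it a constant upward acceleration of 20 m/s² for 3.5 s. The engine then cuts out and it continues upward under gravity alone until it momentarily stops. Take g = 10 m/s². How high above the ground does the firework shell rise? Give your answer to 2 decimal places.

367.50 m

Phase 1 (powered ascent): v₀ = 0 m/s, a = 20 m/s².
v = v₀ + at = 0 + (20)(3.5) = 70.0 m/s
Δx = v₀t + ½at² = 0·3.5 + 0.5·20·3.5² = 122 m

Phase 2 (coasting upward): v₀ = 70.0 m/s, a = -10 m/s².
v = v₀ + at → t = (0 − 70.0) / -10 = 7.00 s
v² = v₀² + 2aΔx → Δx = (0² − 70.0²)/(2·-10) = 245 m
Maximum height = 122 + 245 = 368 m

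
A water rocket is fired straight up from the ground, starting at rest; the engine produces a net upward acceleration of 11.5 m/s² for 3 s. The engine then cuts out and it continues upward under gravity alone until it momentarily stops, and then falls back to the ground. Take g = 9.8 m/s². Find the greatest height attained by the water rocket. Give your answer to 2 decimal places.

112.48 m

Phase 1 (powered ascent): v₀ = 0 m/s, a = 11.5 m/s².
v = v₀ + at = 0 + (11.5)(3) = 34.5 m/s
Δx = v₀t + ½at² = 0·3 + 0.5·11.5·3² = 51.8 m

Phase 2 (coasting upward): v₀ = 34.5 m/s, a = -9.8 m/s².
v = v₀ + at → t = (0 − 34.5) / -9.8 = 3.52 s
v² = v₀² + 2aΔx → Δx = (0² − 34.5²)/(2·-9.8) = 60.7 m
Maximum height = 51.8 + 60.7 = 112 m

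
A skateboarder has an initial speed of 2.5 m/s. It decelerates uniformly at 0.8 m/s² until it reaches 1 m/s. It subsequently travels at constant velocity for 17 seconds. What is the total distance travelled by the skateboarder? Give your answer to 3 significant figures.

Phase 1 (decelerating): v₀ = 2.50 m/s, a = -0.8 m/s².
v = v₀ + at → t = (1 − 2.50) / -0.8 = 1.88 s
v² = v₀² + 2aΔx → Δx = (1² − 2.50²)/(2·-0.8) = 3.28 m

Phase 2 (constant speed): v₀ = 1.00 m/s, a = 0 m/s².
v = v₀ + at = 1.00 + (0)(17) = 1.00 m/s
Δx = v₀t + ½at² = 1.00·17 + 0.5·0·17² = 17.0 m
Total distance = 3.28 + 17.0 = 20.3 m

20.3 m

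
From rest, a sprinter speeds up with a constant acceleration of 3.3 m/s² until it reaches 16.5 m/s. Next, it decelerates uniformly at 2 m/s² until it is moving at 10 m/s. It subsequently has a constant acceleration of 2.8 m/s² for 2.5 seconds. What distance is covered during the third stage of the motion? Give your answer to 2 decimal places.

Phase 1 (accelerating): v₀ = 0 m/s, a = 3.3 m/s².
v = v₀ + at → t = (16.5 − 0) / 3.3 = 5.00 s
v² = v₀² + 2aΔx → Δx = (16.5² − 0²)/(2·3.3) = 41.2 m

Phase 2 (decelerating): v₀ = 16.5 m/s, a = -2 m/s².
v = v₀ + at → t = (10 − 16.5) / -2 = 3.25 s
v² = v₀² + 2aΔx → Δx = (10² − 16.5²)/(2·-2) = 43.1 m

Phase 3 (accelerating): v₀ = 10.0 m/s, a = 2.8 m/s².
v = v₀ + at = 10.0 + (2.8)(2.5) = 17.0 m/s
Δx = v₀t + ½at² = 10.0·2.5 + 0.5·2.8·2.5² = 33.8 m
Distance in phase 3 = 33.8 m

33.75 m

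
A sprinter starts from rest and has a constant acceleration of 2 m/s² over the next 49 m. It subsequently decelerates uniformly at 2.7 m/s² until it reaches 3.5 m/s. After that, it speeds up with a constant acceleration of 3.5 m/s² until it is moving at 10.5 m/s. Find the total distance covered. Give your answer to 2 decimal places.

97.03 m

Phase 1 (accelerating): v₀ = 0 m/s, a = 2 m/s².
v² = v₀² + 2aΔx = 0² + 2·2·49 = 196 → v = 14.0 m/s
t = (v − v₀)/a = (14.0 − 0)/2 = 7.00 s

Phase 2 (decelerating): v₀ = 14.0 m/s, a = -2.7 m/s².
v = v₀ + at → t = (3.5 − 14.0) / -2.7 = 3.89 s
v² = v₀² + 2aΔx → Δx = (3.5² − 14.0²)/(2·-2.7) = 34.0 m

Phase 3 (accelerating): v₀ = 3.50 m/s, a = 3.5 m/s².
v = v₀ + at → t = (10.5 − 3.50) / 3.5 = 2.00 s
v² = v₀² + 2aΔx → Δx = (10.5² − 3.50²)/(2·3.5) = 14.0 m
Total distance = 49.0 + 34.0 + 14.0 = 97.0 m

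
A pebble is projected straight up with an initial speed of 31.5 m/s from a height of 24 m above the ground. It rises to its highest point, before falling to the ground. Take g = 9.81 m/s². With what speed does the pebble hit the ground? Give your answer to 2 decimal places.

Phase 1 (rising): v₀ = 31.5 m/s, a = -9.81 m/s².
v = v₀ + at → t = (0 − 31.5) / -9.81 = 3.21 s
v² = v₀² + 2aΔx → Δx = (0² − 31.5²)/(2·-9.81) = 50.6 m

Phase 2 (falling): v₀ = 0 m/s, a = -9.81 m/s².
Falls 74.6 m from rest: t = √(2·74.6/9.81) = 3.90 s; v = g·t = 38.3 m/s.
Final speed = 38.3 m/s

38.25 m/s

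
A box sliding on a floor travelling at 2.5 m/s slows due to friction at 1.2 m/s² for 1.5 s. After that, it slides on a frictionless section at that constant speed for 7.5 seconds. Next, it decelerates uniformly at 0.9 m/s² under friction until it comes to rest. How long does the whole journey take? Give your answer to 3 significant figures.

Phase 1 (decelerating): v₀ = 2.50 m/s, a = -1.2 m/s².
v = v₀ + at = 2.50 + (-1.2)(1.5) = 0.700 m/s
Δx = v₀t + ½at² = 2.50·1.5 + 0.5·-1.2·1.5² = 2.40 m

Phase 2 (constant speed): v₀ = 0.700 m/s, a = 0 m/s².
v = v₀ + at = 0.700 + (0)(7.5) = 0.700 m/s
Δx = v₀t + ½at² = 0.700·7.5 + 0.5·0·7.5² = 5.25 m

Phase 3 (decelerating): v₀ = 0.700 m/s, a = -0.9 m/s².
v = v₀ + at → t = (0 − 0.700) / -0.9 = 0.778 s
v² = v₀² + 2aΔx → Δx = (0² − 0.700²)/(2·-0.9) = 0.272 m
Total time = 1.50 + 7.50 + 0.778 = 9.78 s

9.78 s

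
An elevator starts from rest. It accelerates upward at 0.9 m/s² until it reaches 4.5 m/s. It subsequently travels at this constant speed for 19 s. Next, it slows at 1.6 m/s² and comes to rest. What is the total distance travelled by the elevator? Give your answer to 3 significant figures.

Phase 1 (accelerating): v₀ = 0 m/s, a = 0.9 m/s².
v = v₀ + at → t = (4.5 − 0) / 0.9 = 5.00 s
v² = v₀² + 2aΔx → Δx = (4.5² − 0²)/(2·0.9) = 11.2 m

Phase 2 (constant speed): v₀ = 4.50 m/s, a = 0 m/s².
v = v₀ + at = 4.50 + (0)(19) = 4.50 m/s
Δx = v₀t + ½at² = 4.50·19 + 0.5·0·19² = 85.5 m

Phase 3 (decelerating): v₀ = 4.50 m/s, a = -1.6 m/s².
v = v₀ + at → t = (0 − 4.50) / -1.6 = 2.81 s
v² = v₀² + 2aΔx → Δx = (0² − 4.50²)/(2·-1.6) = 6.33 m
Total distance = 11.2 + 85.5 + 6.33 = 103 m

103 m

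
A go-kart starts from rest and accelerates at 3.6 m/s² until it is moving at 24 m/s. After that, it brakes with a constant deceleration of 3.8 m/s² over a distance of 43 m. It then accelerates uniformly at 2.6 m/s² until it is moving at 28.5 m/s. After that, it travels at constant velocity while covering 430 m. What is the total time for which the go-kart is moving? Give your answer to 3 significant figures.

28.8 s

Phase 1 (accelerating): v₀ = 0 m/s, a = 3.6 m/s².
v = v₀ + at → t = (24 − 0) / 3.6 = 6.67 s
v² = v₀² + 2aΔx → Δx = (24² − 0²)/(2·3.6) = 80.0 m

Phase 2 (decelerating): v₀ = 24.0 m/s, a = -3.8 m/s².
v² = v₀² + 2aΔx = 24.0² + 2·-3.8·43 = 249 → v = 15.8 m/s
t = (v − v₀)/a = (15.8 − 24.0)/-3.8 = 2.16 s

Phase 3 (accelerating): v₀ = 15.8 m/s, a = 2.6 m/s².
v = v₀ + at → t = (28.5 − 15.8) / 2.6 = 4.89 s
v² = v₀² + 2aΔx → Δx = (28.5² − 15.8²)/(2·2.6) = 108 m

Phase 4 (constant speed): v₀ = 28.5 m/s, a = 0 m/s².
Constant speed: t = d/v = 430/28.5 = 15.1 s
Total time = 6.67 + 2.16 + 4.89 + 15.1 = 28.8 s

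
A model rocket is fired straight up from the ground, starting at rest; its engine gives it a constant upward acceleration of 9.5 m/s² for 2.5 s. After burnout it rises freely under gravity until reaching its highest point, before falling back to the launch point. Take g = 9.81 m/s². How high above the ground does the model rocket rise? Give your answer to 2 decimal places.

58.44 m

Phase 1 (powered ascent): v₀ = 0 m/s, a = 9.5 m/s².
v = v₀ + at = 0 + (9.5)(2.5) = 23.8 m/s
Δx = v₀t + ½at² = 0·2.5 + 0.5·9.5·2.5² = 29.7 m

Phase 2 (coasting upward): v₀ = 23.8 m/s, a = -9.81 m/s².
v = v₀ + at → t = (0 − 23.8) / -9.81 = 2.42 s
v² = v₀² + 2aΔx → Δx = (0² − 23.8²)/(2·-9.81) = 28.7 m
Maximum height = 29.7 + 28.7 = 58.4 m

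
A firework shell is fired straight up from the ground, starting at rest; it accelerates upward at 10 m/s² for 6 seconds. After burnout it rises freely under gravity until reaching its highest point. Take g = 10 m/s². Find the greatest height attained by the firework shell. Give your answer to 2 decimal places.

Phase 1 (powered ascent): v₀ = 0 m/s, a = 10 m/s².
v = v₀ + at = 0 + (10)(6) = 60.0 m/s
Δx = v₀t + ½at² = 0·6 + 0.5·10·6² = 180 m

Phase 2 (coasting upward): v₀ = 60.0 m/s, a = -10 m/s².
v = v₀ + at → t = (0 − 60.0) / -10 = 6.00 s
v² = v₀² + 2aΔx → Δx = (0² − 60.0²)/(2·-10) = 180 m
Maximum height = 180 + 180 = 360 m

360.00 m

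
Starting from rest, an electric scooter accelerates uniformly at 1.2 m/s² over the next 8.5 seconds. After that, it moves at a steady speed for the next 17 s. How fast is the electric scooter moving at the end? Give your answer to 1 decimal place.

10.2 m/s

Phase 1 (accelerating): v₀ = 0 m/s, a = 1.2 m/s².
v = v₀ + at = 0 + (1.2)(8.5) = 10.2 m/s
Δx = v₀t + ½at² = 0·8.5 + 0.5·1.2·8.5² = 43.3 m

Phase 2 (constant speed): v₀ = 10.2 m/s, a = 0 m/s².
v = v₀ + at = 10.2 + (0)(17) = 10.2 m/s
Δx = v₀t + ½at² = 10.2·17 + 0.5·0·17² = 173 m
Final speed = 10.2 m/s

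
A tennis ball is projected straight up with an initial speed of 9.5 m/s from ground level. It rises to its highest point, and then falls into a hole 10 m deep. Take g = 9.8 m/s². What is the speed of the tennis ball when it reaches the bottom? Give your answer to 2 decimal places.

16.92 m/s

Phase 1 (rising): v₀ = 9.50 m/s, a = -9.8 m/s².
v = v₀ + at → t = (0 − 9.50) / -9.8 = 0.969 s
v² = v₀² + 2aΔx → Δx = (0² − 9.50²)/(2·-9.8) = 4.60 m

Phase 2 (falling): v₀ = 0 m/s, a = -9.8 m/s².
Falls 14.6 m from rest: t = √(2·14.6/9.8) = 1.73 s; v = g·t = 16.9 m/s.
Final speed = 16.9 m/s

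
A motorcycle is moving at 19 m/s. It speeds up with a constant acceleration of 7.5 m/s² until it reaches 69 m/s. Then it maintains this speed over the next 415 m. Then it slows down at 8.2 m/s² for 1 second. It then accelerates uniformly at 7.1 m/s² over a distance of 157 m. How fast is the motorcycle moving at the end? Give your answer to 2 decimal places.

76.98 m/s

Phase 1 (accelerating): v₀ = 19.0 m/s, a = 7.5 m/s².
v = v₀ + at → t = (69 − 19.0) / 7.5 = 6.67 s
v² = v₀² + 2aΔx → Δx = (69² − 19.0²)/(2·7.5) = 293 m

Phase 2 (constant speed): v₀ = 69.0 m/s, a = 0 m/s².
Constant speed: t = d/v = 415/69.0 = 6.01 s

Phase 3 (decelerating): v₀ = 69.0 m/s, a = -8.2 m/s².
v = v₀ + at = 69.0 + (-8.2)(1) = 60.8 m/s
Δx = v₀t + ½at² = 69.0·1 + 0.5·-8.2·1² = 64.9 m

Phase 4 (accelerating): v₀ = 60.8 m/s, a = 7.1 m/s².
v² = v₀² + 2aΔx = 60.8² + 2·7.1·157 = 5930 → v = 77.0 m/s
t = (v − v₀)/a = (77.0 − 60.8)/7.1 = 2.28 s
Final speed = 77.0 m/s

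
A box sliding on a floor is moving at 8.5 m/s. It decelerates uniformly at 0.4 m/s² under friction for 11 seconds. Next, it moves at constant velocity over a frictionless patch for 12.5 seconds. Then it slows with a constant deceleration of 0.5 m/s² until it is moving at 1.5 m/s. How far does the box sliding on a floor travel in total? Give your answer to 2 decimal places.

Phase 1 (decelerating): v₀ = 8.50 m/s, a = -0.4 m/s².
v = v₀ + at = 8.50 + (-0.4)(11) = 4.10 m/s
Δx = v₀t + ½at² = 8.50·11 + 0.5·-0.4·11² = 69.3 m

Phase 2 (constant speed): v₀ = 4.10 m/s, a = 0 m/s².
v = v₀ + at = 4.10 + (0)(12.5) = 4.10 m/s
Δx = v₀t + ½at² = 4.10·12.5 + 0.5·0·12.5² = 51.2 m

Phase 3 (decelerating): v₀ = 4.10 m/s, a = -0.5 m/s².
v = v₀ + at → t = (1.5 − 4.10) / -0.5 = 5.20 s
v² = v₀² + 2aΔx → Δx = (1.5² − 4.10²)/(2·-0.5) = 14.6 m
Total distance = 69.3 + 51.2 + 14.6 = 135 m

135.11 m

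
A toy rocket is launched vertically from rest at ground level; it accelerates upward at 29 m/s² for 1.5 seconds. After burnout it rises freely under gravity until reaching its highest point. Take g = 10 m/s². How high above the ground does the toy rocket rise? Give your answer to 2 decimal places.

Phase 1 (powered ascent): v₀ = 0 m/s, a = 29 m/s².
v = v₀ + at = 0 + (29)(1.5) = 43.5 m/s
Δx = v₀t + ½at² = 0·1.5 + 0.5·29·1.5² = 32.6 m

Phase 2 (coasting upward): v₀ = 43.5 m/s, a = -10 m/s².
v = v₀ + at → t = (0 − 43.5) / -10 = 4.35 s
v² = v₀² + 2aΔx → Δx = (0² − 43.5²)/(2·-10) = 94.6 m
Maximum height = 32.6 + 94.6 = 127 m

127.24 m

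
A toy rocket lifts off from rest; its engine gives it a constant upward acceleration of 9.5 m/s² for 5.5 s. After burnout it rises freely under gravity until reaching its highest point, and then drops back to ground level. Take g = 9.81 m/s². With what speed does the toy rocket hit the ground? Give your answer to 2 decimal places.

Phase 1 (powered ascent): v₀ = 0 m/s, a = 9.5 m/s².
v = v₀ + at = 0 + (9.5)(5.5) = 52.2 m/s
Δx = v₀t + ½at² = 0·5.5 + 0.5·9.5·5.5² = 144 m

Phase 2 (coasting upward): v₀ = 52.2 m/s, a = -9.81 m/s².
v = v₀ + at → t = (0 − 52.2) / -9.81 = 5.33 s
v² = v₀² + 2aΔx → Δx = (0² − 52.2²)/(2·-9.81) = 139 m

Phase 3 (free fall): v₀ = 0 m/s, a = -9.81 m/s².
Falls 283 m from rest: t = √(2·283/9.81) = 7.59 s; v = g·t = 74.5 m/s.
Impact speed = 74.5 m/s

74.49 m/s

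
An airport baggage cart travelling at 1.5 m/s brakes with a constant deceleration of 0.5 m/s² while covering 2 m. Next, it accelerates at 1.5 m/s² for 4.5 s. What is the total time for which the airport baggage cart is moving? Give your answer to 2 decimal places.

Phase 1 (decelerating): v₀ = 1.50 m/s, a = -0.5 m/s².
v² = v₀² + 2aΔx = 1.50² + 2·-0.5·2 = 0.250 → v = 0.500 m/s
t = (v − v₀)/a = (0.500 − 1.50)/-0.5 = 2.00 s

Phase 2 (accelerating): v₀ = 0.500 m/s, a = 1.5 m/s².
v = v₀ + at = 0.500 + (1.5)(4.5) = 7.25 m/s
Δx = v₀t + ½at² = 0.500·4.5 + 0.5·1.5·4.5² = 17.4 m
Total time = 2.00 + 4.50 = 6.50 s

6.50 s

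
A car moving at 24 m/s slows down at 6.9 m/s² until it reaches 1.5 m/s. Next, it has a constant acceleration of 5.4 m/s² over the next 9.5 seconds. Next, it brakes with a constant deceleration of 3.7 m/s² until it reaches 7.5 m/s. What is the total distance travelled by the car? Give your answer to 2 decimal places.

668.63 m

Phase 1 (decelerating): v₀ = 24.0 m/s, a = -6.9 m/s².
v = v₀ + at → t = (1.5 − 24.0) / -6.9 = 3.26 s
v² = v₀² + 2aΔx → Δx = (1.5² − 24.0²)/(2·-6.9) = 41.6 m

Phase 2 (accelerating): v₀ = 1.50 m/s, a = 5.4 m/s².
v = v₀ + at = 1.50 + (5.4)(9.5) = 52.8 m/s
Δx = v₀t + ½at² = 1.50·9.5 + 0.5·5.4·9.5² = 258 m

Phase 3 (decelerating): v₀ = 52.8 m/s, a = -3.7 m/s².
v = v₀ + at → t = (7.5 − 52.8) / -3.7 = 12.2 s
v² = v₀² + 2aΔx → Δx = (7.5² − 52.8²)/(2·-3.7) = 369 m
Total distance = 41.6 + 258 + 369 = 669 m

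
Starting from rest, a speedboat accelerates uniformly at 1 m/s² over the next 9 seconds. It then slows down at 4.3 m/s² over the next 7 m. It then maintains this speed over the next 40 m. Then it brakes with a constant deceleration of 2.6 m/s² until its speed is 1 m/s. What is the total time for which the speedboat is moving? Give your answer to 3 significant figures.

Phase 1 (accelerating): v₀ = 0 m/s, a = 1 m/s².
v = v₀ + at = 0 + (1)(9) = 9.00 m/s
Δx = v₀t + ½at² = 0·9 + 0.5·1·9² = 40.5 m

Phase 2 (decelerating): v₀ = 9.00 m/s, a = -4.3 m/s².
v² = v₀² + 2aΔx = 9.00² + 2·-4.3·7 = 20.8 → v = 4.56 m/s
t = (v − v₀)/a = (4.56 − 9.00)/-4.3 = 1.03 s

Phase 3 (constant speed): v₀ = 4.56 m/s, a = 0 m/s².
Constant speed: t = d/v = 40/4.56 = 8.77 s

Phase 4 (decelerating): v₀ = 4.56 m/s, a = -2.6 m/s².
v = v₀ + at → t = (1 − 4.56) / -2.6 = 1.37 s
v² = v₀² + 2aΔx → Δx = (1² − 4.56²)/(2·-2.6) = 3.81 m
Total time = 9.00 + 1.03 + 8.77 + 1.37 = 20.2 s

20.2 s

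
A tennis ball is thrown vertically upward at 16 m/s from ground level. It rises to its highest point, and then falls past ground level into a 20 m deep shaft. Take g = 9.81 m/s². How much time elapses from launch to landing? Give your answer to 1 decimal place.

Phase 1 (rising): v₀ = 16.0 m/s, a = -9.81 m/s².
v = v₀ + at → t = (0 − 16.0) / -9.81 = 1.63 s
v² = v₀² + 2aΔx → Δx = (0² − 16.0²)/(2·-9.81) = 13.0 m

Phase 2 (falling): v₀ = 0 m/s, a = -9.81 m/s².
Falls 33.0 m from rest: t = √(2·33.0/9.81) = 2.60 s; v = g·t = 25.5 m/s.
Total time = 1.63 + 2.60 = 4.23 s

4.2 s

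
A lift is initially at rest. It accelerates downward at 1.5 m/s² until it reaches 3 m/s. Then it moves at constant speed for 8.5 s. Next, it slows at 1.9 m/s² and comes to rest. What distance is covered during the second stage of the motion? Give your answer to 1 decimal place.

Phase 1 (accelerating): v₀ = 0 m/s, a = 1.5 m/s².
v = v₀ + at → t = (3 − 0) / 1.5 = 2.00 s
v² = v₀² + 2aΔx → Δx = (3² − 0²)/(2·1.5) = 3.00 m

Phase 2 (constant speed): v₀ = 3.00 m/s, a = 0 m/s².
v = v₀ + at = 3.00 + (0)(8.5) = 3.00 m/s
Δx = v₀t + ½at² = 3.00·8.5 + 0.5·0·8.5² = 25.5 m
Distance in phase 2 = 25.5 m

25.5 m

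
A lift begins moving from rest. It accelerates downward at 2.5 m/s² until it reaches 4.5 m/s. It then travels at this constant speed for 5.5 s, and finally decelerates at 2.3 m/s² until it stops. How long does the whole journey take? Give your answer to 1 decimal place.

Phase 1 (accelerating): v₀ = 0 m/s, a = 2.5 m/s².
v = v₀ + at → t = (4.5 − 0) / 2.5 = 1.80 s
v² = v₀² + 2aΔx → Δx = (4.5² − 0²)/(2·2.5) = 4.05 m

Phase 2 (constant speed): v₀ = 4.50 m/s, a = 0 m/s².
v = v₀ + at = 4.50 + (0)(5.5) = 4.50 m/s
Δx = v₀t + ½at² = 4.50·5.5 + 0.5·0·5.5² = 24.8 m

Phase 3 (decelerating): v₀ = 4.50 m/s, a = -2.3 m/s².
v = v₀ + at → t = (0 − 4.50) / -2.3 = 1.96 s
v² = v₀² + 2aΔx → Δx = (0² − 4.50²)/(2·-2.3) = 4.40 m
Total time = 1.80 + 5.50 + 1.96 = 9.26 s

9.3 s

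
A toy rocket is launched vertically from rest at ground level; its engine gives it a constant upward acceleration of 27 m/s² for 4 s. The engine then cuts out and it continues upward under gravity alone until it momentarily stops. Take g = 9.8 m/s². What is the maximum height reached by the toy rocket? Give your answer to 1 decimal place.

Phase 1 (powered ascent): v₀ = 0 m/s, a = 27 m/s².
v = v₀ + at = 0 + (27)(4) = 108 m/s
Δx = v₀t + ½at² = 0·4 + 0.5·27·4² = 216 m

Phase 2 (coasting upward): v₀ = 108 m/s, a = -9.8 m/s².
v = v₀ + at → t = (0 − 108) / -9.8 = 11.0 s
v² = v₀² + 2aΔx → Δx = (0² − 108²)/(2·-9.8) = 595 m
Maximum height = 216 + 595 = 811 m

811.1 m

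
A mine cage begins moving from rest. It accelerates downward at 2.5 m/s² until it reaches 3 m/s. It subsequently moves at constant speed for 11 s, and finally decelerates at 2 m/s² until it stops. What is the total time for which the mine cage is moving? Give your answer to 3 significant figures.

Phase 1 (accelerating): v₀ = 0 m/s, a = 2.5 m/s².
v = v₀ + at → t = (3 − 0) / 2.5 = 1.20 s
v² = v₀² + 2aΔx → Δx = (3² − 0²)/(2·2.5) = 1.80 m

Phase 2 (constant speed): v₀ = 3.00 m/s, a = 0 m/s².
v = v₀ + at = 3.00 + (0)(11) = 3.00 m/s
Δx = v₀t + ½at² = 3.00·11 + 0.5·0·11² = 33.0 m

Phase 3 (decelerating): v₀ = 3.00 m/s, a = -2 m/s².
v = v₀ + at → t = (0 − 3.00) / -2 = 1.50 s
v² = v₀² + 2aΔx → Δx = (0² − 3.00²)/(2·-2) = 2.25 m
Total time = 1.20 + 11.0 + 1.50 = 13.7 s

13.7 s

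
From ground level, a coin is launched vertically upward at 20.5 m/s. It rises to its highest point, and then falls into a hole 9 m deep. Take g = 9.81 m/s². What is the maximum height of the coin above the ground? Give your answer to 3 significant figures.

Phase 1 (rising): v₀ = 20.5 m/s, a = -9.81 m/s².
v = v₀ + at → t = (0 − 20.5) / -9.81 = 2.09 s
v² = v₀² + 2aΔx → Δx = (0² − 20.5²)/(2·-9.81) = 21.4 m
Maximum height = 21.4 m

21.4 m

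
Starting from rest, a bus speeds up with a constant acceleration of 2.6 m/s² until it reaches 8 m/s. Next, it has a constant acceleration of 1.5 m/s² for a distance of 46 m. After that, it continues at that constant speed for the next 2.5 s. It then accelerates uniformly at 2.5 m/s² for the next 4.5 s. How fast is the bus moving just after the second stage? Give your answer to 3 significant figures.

14.2 m/s

Phase 1 (accelerating): v₀ = 0 m/s, a = 2.6 m/s².
v = v₀ + at → t = (8 − 0) / 2.6 = 3.08 s
v² = v₀² + 2aΔx → Δx = (8² − 0²)/(2·2.6) = 12.3 m

Phase 2 (accelerating): v₀ = 8.00 m/s, a = 1.5 m/s².
v² = v₀² + 2aΔx = 8.00² + 2·1.5·46 = 202 → v = 14.2 m/s
t = (v − v₀)/a = (14.2 − 8.00)/1.5 = 4.14 s
Speed at end of phase 2 = 14.2 m/s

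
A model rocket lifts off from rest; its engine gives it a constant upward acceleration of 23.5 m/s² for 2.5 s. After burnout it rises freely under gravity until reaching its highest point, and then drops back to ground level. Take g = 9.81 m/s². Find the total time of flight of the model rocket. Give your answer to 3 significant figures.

Phase 1 (powered ascent): v₀ = 0 m/s, a = 23.5 m/s².
v = v₀ + at = 0 + (23.5)(2.5) = 58.8 m/s
Δx = v₀t + ½at² = 0·2.5 + 0.5·23.5·2.5² = 73.4 m

Phase 2 (coasting upward): v₀ = 58.8 m/s, a = -9.81 m/s².
v = v₀ + at → t = (0 − 58.8) / -9.81 = 5.99 s
v² = v₀² + 2aΔx → Δx = (0² − 58.8²)/(2·-9.81) = 176 m

Phase 3 (free fall): v₀ = 0 m/s, a = -9.81 m/s².
Falls 249 m from rest: t = √(2·249/9.81) = 7.13 s; v = g·t = 69.9 m/s.
Total time = 2.50 + 5.99 + 7.13 = 15.6 s

15.6 s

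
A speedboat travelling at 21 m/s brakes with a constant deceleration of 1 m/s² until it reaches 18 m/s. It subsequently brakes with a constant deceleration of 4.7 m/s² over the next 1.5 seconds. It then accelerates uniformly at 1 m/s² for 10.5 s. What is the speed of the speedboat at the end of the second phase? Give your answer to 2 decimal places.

Phase 1 (decelerating): v₀ = 21.0 m/s, a = -1 m/s².
v = v₀ + at → t = (18 − 21.0) / -1 = 3.00 s
v² = v₀² + 2aΔx → Δx = (18² − 21.0²)/(2·-1) = 58.5 m

Phase 2 (decelerating): v₀ = 18.0 m/s, a = -4.7 m/s².
v = v₀ + at = 18.0 + (-4.7)(1.5) = 10.9 m/s
Δx = v₀t + ½at² = 18.0·1.5 + 0.5·-4.7·1.5² = 21.7 m
Speed at end of phase 2 = 10.9 m/s

10.95 m/s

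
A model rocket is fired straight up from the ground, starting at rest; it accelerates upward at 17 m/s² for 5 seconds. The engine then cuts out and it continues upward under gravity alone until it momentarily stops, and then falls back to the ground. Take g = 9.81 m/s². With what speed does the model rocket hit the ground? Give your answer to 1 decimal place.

106.7 m/s

Phase 1 (powered ascent): v₀ = 0 m/s, a = 17 m/s².
v = v₀ + at = 0 + (17)(5) = 85.0 m/s
Δx = v₀t + ½at² = 0·5 + 0.5·17·5² = 212 m

Phase 2 (coasting upward): v₀ = 85.0 m/s, a = -9.81 m/s².
v = v₀ + at → t = (0 − 85.0) / -9.81 = 8.66 s
v² = v₀² + 2aΔx → Δx = (0² − 85.0²)/(2·-9.81) = 368 m

Phase 3 (free fall): v₀ = 0 m/s, a = -9.81 m/s².
Falls 581 m from rest: t = √(2·581/9.81) = 10.9 s; v = g·t = 107 m/s.
Impact speed = 107 m/s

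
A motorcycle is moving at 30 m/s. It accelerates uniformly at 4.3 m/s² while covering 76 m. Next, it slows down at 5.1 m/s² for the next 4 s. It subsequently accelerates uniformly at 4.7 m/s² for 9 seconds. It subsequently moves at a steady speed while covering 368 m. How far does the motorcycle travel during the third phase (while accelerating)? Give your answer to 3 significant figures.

361 m

Phase 1 (accelerating): v₀ = 30.0 m/s, a = 4.3 m/s².
v² = v₀² + 2aΔx = 30.0² + 2·4.3·76 = 1550 → v = 39.4 m/s
t = (v − v₀)/a = (39.4 − 30.0)/4.3 = 2.19 s

Phase 2 (decelerating): v₀ = 39.4 m/s, a = -5.1 m/s².
v = v₀ + at = 39.4 + (-5.1)(4) = 19.0 m/s
Δx = v₀t + ½at² = 39.4·4 + 0.5·-5.1·4² = 117 m

Phase 3 (accelerating): v₀ = 19.0 m/s, a = 4.7 m/s².
v = v₀ + at = 19.0 + (4.7)(9) = 61.3 m/s
Δx = v₀t + ½at² = 19.0·9 + 0.5·4.7·9² = 361 m
Distance in phase 3 = 361 m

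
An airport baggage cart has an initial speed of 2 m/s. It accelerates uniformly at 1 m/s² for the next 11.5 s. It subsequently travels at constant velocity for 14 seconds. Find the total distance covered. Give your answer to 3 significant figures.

278 m

Phase 1 (accelerating): v₀ = 2.00 m/s, a = 1 m/s².
v = v₀ + at = 2.00 + (1)(11.5) = 13.5 m/s
Δx = v₀t + ½at² = 2.00·11.5 + 0.5·1·11.5² = 89.1 m

Phase 2 (constant speed): v₀ = 13.5 m/s, a = 0 m/s².
v = v₀ + at = 13.5 + (0)(14) = 13.5 m/s
Δx = v₀t + ½at² = 13.5·14 + 0.5·0·14² = 189 m
Total distance = 89.1 + 189 = 278 m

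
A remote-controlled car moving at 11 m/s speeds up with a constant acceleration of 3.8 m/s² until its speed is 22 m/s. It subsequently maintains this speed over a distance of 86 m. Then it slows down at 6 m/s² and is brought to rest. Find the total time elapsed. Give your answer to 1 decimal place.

10.5 s

Phase 1 (accelerating): v₀ = 11.0 m/s, a = 3.8 m/s².
v = v₀ + at → t = (22 − 11.0) / 3.8 = 2.89 s
v² = v₀² + 2aΔx → Δx = (22² − 11.0²)/(2·3.8) = 47.8 m

Phase 2 (constant speed): v₀ = 22.0 m/s, a = 0 m/s².
Constant speed: t = d/v = 86/22.0 = 3.91 s

Phase 3 (decelerating): v₀ = 22.0 m/s, a = -6 m/s².
v = v₀ + at → t = (0 − 22.0) / -6 = 3.67 s
v² = v₀² + 2aΔx → Δx = (0² − 22.0²)/(2·-6) = 40.3 m
Total time = 2.89 + 3.91 + 3.67 = 10.5 s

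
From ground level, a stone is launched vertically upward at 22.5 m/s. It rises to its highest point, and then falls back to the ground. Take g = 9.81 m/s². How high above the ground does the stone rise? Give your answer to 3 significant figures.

25.8 m

Phase 1 (rising): v₀ = 22.5 m/s, a = -9.81 m/s².
v = v₀ + at → t = (0 − 22.5) / -9.81 = 2.29 s
v² = v₀² + 2aΔx → Δx = (0² − 22.5²)/(2·-9.81) = 25.8 m
Maximum height = 25.8 m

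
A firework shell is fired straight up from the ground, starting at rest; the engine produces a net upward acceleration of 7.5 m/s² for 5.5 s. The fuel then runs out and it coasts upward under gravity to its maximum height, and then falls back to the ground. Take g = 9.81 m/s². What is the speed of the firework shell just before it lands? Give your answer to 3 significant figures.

62.7 m/s

Phase 1 (powered ascent): v₀ = 0 m/s, a = 7.5 m/s².
v = v₀ + at = 0 + (7.5)(5.5) = 41.2 m/s
Δx = v₀t + ½at² = 0·5.5 + 0.5·7.5·5.5² = 113 m

Phase 2 (coasting upward): v₀ = 41.2 m/s, a = -9.81 m/s².
v = v₀ + at → t = (0 − 41.2) / -9.81 = 4.20 s
v² = v₀² + 2aΔx → Δx = (0² − 41.2²)/(2·-9.81) = 86.7 m

Phase 3 (free fall): v₀ = 0 m/s, a = -9.81 m/s².
Falls 200 m from rest: t = √(2·200/9.81) = 6.39 s; v = g·t = 62.7 m/s.
Impact speed = 62.7 m/s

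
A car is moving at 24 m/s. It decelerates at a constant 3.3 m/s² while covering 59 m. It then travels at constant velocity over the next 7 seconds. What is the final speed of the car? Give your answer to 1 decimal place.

13.7 m/s

Phase 1 (decelerating): v₀ = 24.0 m/s, a = -3.3 m/s².
v² = v₀² + 2aΔx = 24.0² + 2·-3.3·59 = 187 → v = 13.7 m/s
t = (v − v₀)/a = (13.7 − 24.0)/-3.3 = 3.13 s

Phase 2 (constant speed): v₀ = 13.7 m/s, a = 0 m/s².
v = v₀ + at = 13.7 + (0)(7) = 13.7 m/s
Δx = v₀t + ½at² = 13.7·7 + 0.5·0·7² = 95.6 m
Final speed = 13.7 m/s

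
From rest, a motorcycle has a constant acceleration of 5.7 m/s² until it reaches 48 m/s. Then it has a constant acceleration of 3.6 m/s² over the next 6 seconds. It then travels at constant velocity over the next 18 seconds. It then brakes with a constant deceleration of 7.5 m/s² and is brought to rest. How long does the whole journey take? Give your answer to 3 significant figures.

41.7 s

Phase 1 (accelerating): v₀ = 0 m/s, a = 5.7 m/s².
v = v₀ + at → t = (48 − 0) / 5.7 = 8.42 s
v² = v₀² + 2aΔx → Δx = (48² − 0²)/(2·5.7) = 202 m

Phase 2 (accelerating): v₀ = 48.0 m/s, a = 3.6 m/s².
v = v₀ + at = 48.0 + (3.6)(6) = 69.6 m/s
Δx = v₀t + ½at² = 48.0·6 + 0.5·3.6·6² = 353 m

Phase 3 (constant speed): v₀ = 69.6 m/s, a = 0 m/s².
v = v₀ + at = 69.6 + (0)(18) = 69.6 m/s
Δx = v₀t + ½at² = 69.6·18 + 0.5·0·18² = 1250 m

Phase 4 (decelerating): v₀ = 69.6 m/s, a = -7.5 m/s².
v = v₀ + at → t = (0 − 69.6) / -7.5 = 9.28 s
v² = v₀² + 2aΔx → Δx = (0² − 69.6²)/(2·-7.5) = 323 m
Total time = 8.42 + 6.00 + 18.0 + 9.28 = 41.7 s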